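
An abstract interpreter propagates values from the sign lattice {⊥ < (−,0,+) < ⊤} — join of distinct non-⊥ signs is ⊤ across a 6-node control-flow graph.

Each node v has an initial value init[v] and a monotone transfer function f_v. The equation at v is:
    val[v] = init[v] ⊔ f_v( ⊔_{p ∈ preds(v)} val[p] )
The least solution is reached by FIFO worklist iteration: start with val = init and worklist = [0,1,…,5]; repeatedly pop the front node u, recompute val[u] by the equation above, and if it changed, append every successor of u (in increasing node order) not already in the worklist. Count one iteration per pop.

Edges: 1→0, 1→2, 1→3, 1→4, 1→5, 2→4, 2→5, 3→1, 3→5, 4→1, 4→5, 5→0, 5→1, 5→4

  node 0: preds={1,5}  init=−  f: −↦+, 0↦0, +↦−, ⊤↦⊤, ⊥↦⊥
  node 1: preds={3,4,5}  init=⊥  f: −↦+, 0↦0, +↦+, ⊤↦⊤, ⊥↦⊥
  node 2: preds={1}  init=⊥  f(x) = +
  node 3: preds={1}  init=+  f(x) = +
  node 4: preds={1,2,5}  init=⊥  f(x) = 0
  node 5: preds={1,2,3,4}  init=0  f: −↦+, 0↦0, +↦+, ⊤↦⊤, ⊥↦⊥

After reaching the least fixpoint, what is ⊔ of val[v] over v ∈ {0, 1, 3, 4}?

Worklist (9 pops):
  #1 pop 0: in=0 → ⊤ (was −); enqueue []
  #2 pop 1: in=⊤ → ⊤ (was ⊥); enqueue [0]
  #3 pop 2: in=⊤ → + (was ⊥); enqueue []
  #4 pop 3: in=⊤ → + (no change)
  #5 pop 4: in=⊤ → 0 (was ⊥); enqueue [1]
  #6 pop 5: in=⊤ → ⊤ (was 0); enqueue [4]
  #7 pop 0: in=⊤ → ⊤ (no change)
  #8 pop 1: in=⊤ → ⊤ (no change)
  #9 pop 4: in=⊤ → 0 (no change)

Fixpoint:
  val[0] = ⊤
  val[1] = ⊤
  val[2] = +
  val[3] = +
  val[4] = 0
  val[5] = ⊤

⊤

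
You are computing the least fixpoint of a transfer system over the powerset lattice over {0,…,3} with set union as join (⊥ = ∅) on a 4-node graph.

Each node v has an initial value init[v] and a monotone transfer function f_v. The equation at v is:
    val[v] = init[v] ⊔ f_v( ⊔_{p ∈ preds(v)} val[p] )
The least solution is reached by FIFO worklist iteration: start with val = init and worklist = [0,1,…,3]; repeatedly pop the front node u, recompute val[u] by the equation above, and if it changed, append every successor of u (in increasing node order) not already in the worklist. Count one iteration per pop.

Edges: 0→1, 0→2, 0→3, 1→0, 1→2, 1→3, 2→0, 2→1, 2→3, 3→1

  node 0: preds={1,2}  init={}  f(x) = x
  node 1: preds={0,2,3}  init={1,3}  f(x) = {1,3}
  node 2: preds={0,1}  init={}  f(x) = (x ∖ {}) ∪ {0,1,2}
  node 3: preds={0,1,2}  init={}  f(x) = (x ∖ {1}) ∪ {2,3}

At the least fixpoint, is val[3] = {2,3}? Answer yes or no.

no

Worklist (8 pops):
  #1 pop 0: in={1,3} → {1,3} (was {}); enqueue []
  #2 pop 1: in={1,3} → {1,3} (no change)
  #3 pop 2: in={1,3} → {0,1,2,3} (was {}); enqueue [0,1]
  #4 pop 3: in={0,1,2,3} → {0,2,3} (was {}); enqueue []
  #5 pop 0: in={0,1,2,3} → {0,1,2,3} (was {1,3}); enqueue [2,3]
  #6 pop 1: in={0,1,2,3} → {1,3} (no change)
  #7 pop 2: in={0,1,2,3} → {0,1,2,3} (no change)
  #8 pop 3: in={0,1,2,3} → {0,2,3} (no change)

Fixpoint:
  val[0] = {0,1,2,3}
  val[1] = {1,3}
  val[2] = {0,1,2,3}
  val[3] = {0,2,3}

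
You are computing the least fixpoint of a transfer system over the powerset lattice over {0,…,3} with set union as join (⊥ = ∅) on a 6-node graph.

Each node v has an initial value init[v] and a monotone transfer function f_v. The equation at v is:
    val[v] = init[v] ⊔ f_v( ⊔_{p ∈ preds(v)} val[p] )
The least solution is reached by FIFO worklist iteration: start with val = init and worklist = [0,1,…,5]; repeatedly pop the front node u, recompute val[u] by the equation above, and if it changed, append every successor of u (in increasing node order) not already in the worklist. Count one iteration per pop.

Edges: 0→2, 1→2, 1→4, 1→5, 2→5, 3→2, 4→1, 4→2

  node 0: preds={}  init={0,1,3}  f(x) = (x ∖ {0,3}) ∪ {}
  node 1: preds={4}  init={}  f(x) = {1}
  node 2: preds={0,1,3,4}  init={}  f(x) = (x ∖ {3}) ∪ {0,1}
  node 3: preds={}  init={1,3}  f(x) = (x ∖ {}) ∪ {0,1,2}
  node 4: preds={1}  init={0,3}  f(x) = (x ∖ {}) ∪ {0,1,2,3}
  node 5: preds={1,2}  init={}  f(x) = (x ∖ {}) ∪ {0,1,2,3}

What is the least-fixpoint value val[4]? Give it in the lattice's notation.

{0,1,2,3}

Worklist (9 pops):
  #1 pop 0: in={} → {0,1,3} (no change)
  #2 pop 1: in={0,3} → {1} (was {}); enqueue []
  #3 pop 2: in={0,1,3} → {0,1} (was {}); enqueue []
  #4 pop 3: in={} → {0,1,2,3} (was {1,3}); enqueue [2]
  #5 pop 4: in={1} → {0,1,2,3} (was {0,3}); enqueue [1]
  #6 pop 5: in={0,1} → {0,1,2,3} (was {}); enqueue []
  #7 pop 2: in={0,1,2,3} → {0,1,2} (was {0,1}); enqueue [5]
  #8 pop 1: in={0,1,2,3} → {1} (no change)
  #9 pop 5: in={0,1,2} → {0,1,2,3} (no change)

Fixpoint:
  val[0] = {0,1,3}
  val[1] = {1}
  val[2] = {0,1,2}
  val[3] = {0,1,2,3}
  val[4] = {0,1,2,3}
  val[5] = {0,1,2,3}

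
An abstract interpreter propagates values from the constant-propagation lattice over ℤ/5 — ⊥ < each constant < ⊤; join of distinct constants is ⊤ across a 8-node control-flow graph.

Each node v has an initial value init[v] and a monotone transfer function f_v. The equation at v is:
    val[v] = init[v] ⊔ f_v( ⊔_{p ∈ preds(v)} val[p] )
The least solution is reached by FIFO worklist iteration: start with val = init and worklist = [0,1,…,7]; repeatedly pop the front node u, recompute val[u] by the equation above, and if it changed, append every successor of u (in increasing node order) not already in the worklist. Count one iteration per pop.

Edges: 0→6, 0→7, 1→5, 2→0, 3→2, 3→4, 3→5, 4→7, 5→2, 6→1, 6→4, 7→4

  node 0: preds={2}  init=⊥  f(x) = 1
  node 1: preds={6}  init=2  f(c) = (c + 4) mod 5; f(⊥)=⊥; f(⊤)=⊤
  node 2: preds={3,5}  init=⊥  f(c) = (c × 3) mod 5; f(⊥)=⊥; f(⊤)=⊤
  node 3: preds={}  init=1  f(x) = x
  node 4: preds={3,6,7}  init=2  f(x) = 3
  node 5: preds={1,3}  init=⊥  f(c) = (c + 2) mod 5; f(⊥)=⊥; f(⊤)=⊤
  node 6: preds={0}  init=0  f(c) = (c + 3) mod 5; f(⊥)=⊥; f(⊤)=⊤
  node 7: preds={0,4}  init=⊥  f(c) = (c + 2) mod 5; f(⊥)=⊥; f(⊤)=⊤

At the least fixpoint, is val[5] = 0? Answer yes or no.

no

Worklist (13 pops):
  #1 pop 0: in=⊥ → 1 (was ⊥); enqueue []
  #2 pop 1: in=0 → ⊤ (was 2); enqueue []
  #3 pop 2: in=1 → 3 (was ⊥); enqueue [0]
  #4 pop 3: in=⊥ → 1 (no change)
  #5 pop 4: in=⊤ → ⊤ (was 2); enqueue []
  #6 pop 5: in=⊤ → ⊤ (was ⊥); enqueue [2]
  #7 pop 6: in=1 → ⊤ (was 0); enqueue [1,4]
  #8 pop 7: in=⊤ → ⊤ (was ⊥); enqueue []
  #9 pop 0: in=3 → 1 (no change)
  #10 pop 2: in=⊤ → ⊤ (was 3); enqueue [0]
  #11 pop 1: in=⊤ → ⊤ (no change)
  #12 pop 4: in=⊤ → ⊤ (no change)
  #13 pop 0: in=⊤ → 1 (no change)

Fixpoint:
  val[0] = 1
  val[1] = ⊤
  val[2] = ⊤
  val[3] = 1
  val[4] = ⊤
  val[5] = ⊤
  val[6] = ⊤
  val[7] = ⊤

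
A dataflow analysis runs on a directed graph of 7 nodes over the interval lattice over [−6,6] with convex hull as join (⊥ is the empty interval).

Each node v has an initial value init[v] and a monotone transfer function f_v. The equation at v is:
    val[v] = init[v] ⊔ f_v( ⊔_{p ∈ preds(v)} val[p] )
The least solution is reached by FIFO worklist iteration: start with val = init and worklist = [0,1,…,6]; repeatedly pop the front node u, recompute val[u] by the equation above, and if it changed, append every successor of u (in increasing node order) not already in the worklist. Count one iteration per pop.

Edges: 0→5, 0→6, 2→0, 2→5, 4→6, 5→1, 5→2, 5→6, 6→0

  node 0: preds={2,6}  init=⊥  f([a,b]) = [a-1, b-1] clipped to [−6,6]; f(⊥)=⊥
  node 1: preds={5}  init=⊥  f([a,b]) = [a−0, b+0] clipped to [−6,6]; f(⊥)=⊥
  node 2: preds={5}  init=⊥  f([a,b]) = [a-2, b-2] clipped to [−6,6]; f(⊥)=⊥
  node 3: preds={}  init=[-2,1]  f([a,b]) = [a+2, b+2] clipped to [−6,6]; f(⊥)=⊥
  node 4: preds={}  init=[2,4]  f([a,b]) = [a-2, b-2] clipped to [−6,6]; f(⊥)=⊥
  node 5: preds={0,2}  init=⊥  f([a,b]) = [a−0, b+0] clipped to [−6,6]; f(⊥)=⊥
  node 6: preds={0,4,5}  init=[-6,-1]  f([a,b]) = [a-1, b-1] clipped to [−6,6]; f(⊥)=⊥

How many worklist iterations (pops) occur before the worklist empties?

16

Trace (16 dequeues):
  [1] u=0 | in [-6,-1] | out [-6,-2] | prev ⊥ | push {}
  [2] u=1 | in ⊥ | out ⊥ | ==
  [3] u=2 | in ⊥ | out ⊥ | ==
  [4] u=3 | in ⊥ | out [-2,1] | ==
  [5] u=4 | in ⊥ | out [2,4] | ==
  [6] u=5 | in [-6,-2] | out [-6,-2] | prev ⊥ | push {1,2}
  [7] u=6 | in [-6,4] | out [-6,3] | prev [-6,-1] | push {0}
  [8] u=1 | in [-6,-2] | out [-6,-2] | prev ⊥ | push {}
  [9] u=2 | in [-6,-2] | out [-6,-4] | prev ⊥ | push {5}
  [10] u=0 | in [-6,3] | out [-6,2] | prev [-6,-2] | push {6}
  [11] u=5 | in [-6,2] | out [-6,2] | prev [-6,-2] | push {1,2}
  [12] u=6 | in [-6,4] | out [-6,3] | ==
  [13] u=1 | in [-6,2] | out [-6,2] | prev [-6,-2] | push {}
  [14] u=2 | in [-6,2] | out [-6,0] | prev [-6,-4] | push {0,5}
  [15] u=0 | in [-6,3] | out [-6,2] | ==
  [16] u=5 | in [-6,2] | out [-6,2] | ==

Converged values:
  [0] [-6,2]
  [1] [-6,2]
  [2] [-6,0]
  [3] [-2,1]
  [4] [2,4]
  [5] [-6,2]
  [6] [-6,3]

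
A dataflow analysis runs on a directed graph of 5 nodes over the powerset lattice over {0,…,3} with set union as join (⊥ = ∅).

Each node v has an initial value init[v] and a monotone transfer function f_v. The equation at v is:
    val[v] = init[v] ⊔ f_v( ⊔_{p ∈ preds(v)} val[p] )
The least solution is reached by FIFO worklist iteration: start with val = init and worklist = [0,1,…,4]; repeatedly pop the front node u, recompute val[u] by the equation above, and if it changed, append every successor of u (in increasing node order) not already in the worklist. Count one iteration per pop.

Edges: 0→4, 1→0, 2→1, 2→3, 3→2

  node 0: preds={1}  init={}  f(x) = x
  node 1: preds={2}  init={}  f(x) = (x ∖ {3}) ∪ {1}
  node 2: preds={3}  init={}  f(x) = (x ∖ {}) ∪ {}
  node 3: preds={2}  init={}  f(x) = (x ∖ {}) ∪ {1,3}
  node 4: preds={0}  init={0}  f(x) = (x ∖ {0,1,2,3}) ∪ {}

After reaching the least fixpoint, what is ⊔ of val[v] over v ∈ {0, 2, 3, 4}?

Trace (10 dequeues):
  [1] u=0 | in {} | out {} | ==
  [2] u=1 | in {} | out {1} | prev {} | push {0}
  [3] u=2 | in {} | out {} | ==
  [4] u=3 | in {} | out {1,3} | prev {} | push {2}
  [5] u=4 | in {} | out {0} | ==
  [6] u=0 | in {1} | out {1} | prev {} | push {4}
  [7] u=2 | in {1,3} | out {1,3} | prev {} | push {1,3}
  [8] u=4 | in {1} | out {0} | ==
  [9] u=1 | in {1,3} | out {1} | ==
  [10] u=3 | in {1,3} | out {1,3} | ==

Converged values:
  [0] {1}
  [1] {1}
  [2] {1,3}
  [3] {1,3}
  [4] {0}

{0,1,3}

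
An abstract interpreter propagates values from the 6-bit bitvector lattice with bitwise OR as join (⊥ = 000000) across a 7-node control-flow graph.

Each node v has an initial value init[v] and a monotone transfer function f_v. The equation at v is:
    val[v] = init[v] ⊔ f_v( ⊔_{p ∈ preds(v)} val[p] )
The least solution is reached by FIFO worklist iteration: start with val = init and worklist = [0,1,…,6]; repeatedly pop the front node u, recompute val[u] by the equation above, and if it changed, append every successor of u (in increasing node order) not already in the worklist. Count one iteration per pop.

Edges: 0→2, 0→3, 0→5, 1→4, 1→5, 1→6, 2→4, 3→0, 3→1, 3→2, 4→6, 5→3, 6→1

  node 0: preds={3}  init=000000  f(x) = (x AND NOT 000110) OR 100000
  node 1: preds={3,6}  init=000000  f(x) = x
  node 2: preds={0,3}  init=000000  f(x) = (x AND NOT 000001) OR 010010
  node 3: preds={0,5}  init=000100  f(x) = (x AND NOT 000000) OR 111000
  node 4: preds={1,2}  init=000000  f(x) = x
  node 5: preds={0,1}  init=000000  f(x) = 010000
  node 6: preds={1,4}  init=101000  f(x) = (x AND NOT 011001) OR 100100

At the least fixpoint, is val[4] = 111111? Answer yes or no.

no

Iteration log — 14 steps:
  step 1. node 0  ⊔preds=000100  new=100000  old=000000  +wl: 
  step 2. node 1  ⊔preds=101100  new=101100  old=000000  +wl: 
  step 3. node 2  ⊔preds=100100  new=110110  old=000000  +wl: 
  step 4. node 3  ⊔preds=100000  new=111100  old=000100  +wl: 0,1,2
  step 5. node 4  ⊔preds=111110  new=111110  old=000000  +wl: 
  step 6. node 5  ⊔preds=101100  new=010000  old=000000  +wl: 3
  step 7. node 6  ⊔preds=111110  new=101110  old=101000  +wl: 
  step 8. node 0  ⊔preds=111100  new=111000  old=100000  +wl: 5
  step 9. node 1  ⊔preds=111110  new=111110  old=101100  +wl: 4,6
  step 10. node 2  ⊔preds=111100  new=111110  old=110110  +wl: 
  step 11. node 3  ⊔preds=111000  new=111100  stable
  step 12. node 5  ⊔preds=111110  new=010000  stable
  step 13. node 4  ⊔preds=111110  new=111110  stable
  step 14. node 6  ⊔preds=111110  new=101110  stable

Least fixpoint reached:
  node 0: 111000
  node 1: 111110
  node 2: 111110
  node 3: 111100
  node 4: 111110
  node 5: 010000
  node 6: 101110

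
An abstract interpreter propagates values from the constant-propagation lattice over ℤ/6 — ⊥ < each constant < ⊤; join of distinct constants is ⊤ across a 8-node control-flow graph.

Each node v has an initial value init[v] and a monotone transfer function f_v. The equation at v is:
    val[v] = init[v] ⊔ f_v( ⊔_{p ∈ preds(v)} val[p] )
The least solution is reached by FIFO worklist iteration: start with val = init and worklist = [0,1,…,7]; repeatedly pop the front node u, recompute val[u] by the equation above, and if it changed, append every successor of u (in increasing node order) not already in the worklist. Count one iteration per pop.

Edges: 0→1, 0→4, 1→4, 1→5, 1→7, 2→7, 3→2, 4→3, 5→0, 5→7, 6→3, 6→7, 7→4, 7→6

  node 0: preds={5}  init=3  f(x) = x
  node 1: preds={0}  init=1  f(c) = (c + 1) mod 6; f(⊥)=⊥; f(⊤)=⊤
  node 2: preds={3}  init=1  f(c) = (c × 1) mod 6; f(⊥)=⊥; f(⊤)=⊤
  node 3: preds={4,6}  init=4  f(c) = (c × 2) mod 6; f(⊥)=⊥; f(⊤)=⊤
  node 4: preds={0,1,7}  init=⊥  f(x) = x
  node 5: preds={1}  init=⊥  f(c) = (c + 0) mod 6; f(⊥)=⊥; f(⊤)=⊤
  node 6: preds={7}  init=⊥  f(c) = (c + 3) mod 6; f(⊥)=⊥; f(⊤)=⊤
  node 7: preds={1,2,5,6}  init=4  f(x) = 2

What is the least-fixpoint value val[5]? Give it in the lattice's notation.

⊤

Iteration log — 16 steps:
  step 1. node 0  ⊔preds=⊥  new=3  stable
  step 2. node 1  ⊔preds=3  new=⊤  old=1  +wl: 
  step 3. node 2  ⊔preds=4  new=⊤  old=1  +wl: 
  step 4. node 3  ⊔preds=⊥  new=4  stable
  step 5. node 4  ⊔preds=⊤  new=⊤  old=⊥  +wl: 3
  step 6. node 5  ⊔preds=⊤  new=⊤  old=⊥  +wl: 0
  step 7. node 6  ⊔preds=4  new=1  old=⊥  +wl: 
  step 8. node 7  ⊔preds=⊤  new=⊤  old=4  +wl: 4,6
  step 9. node 3  ⊔preds=⊤  new=⊤  old=4  +wl: 2
  step 10. node 0  ⊔preds=⊤  new=⊤  old=3  +wl: 1
  step 11. node 4  ⊔preds=⊤  new=⊤  stable
  step 12. node 6  ⊔preds=⊤  new=⊤  old=1  +wl: 3,7
  step 13. node 2  ⊔preds=⊤  new=⊤  stable
  step 14. node 1  ⊔preds=⊤  new=⊤  stable
  step 15. node 3  ⊔preds=⊤  new=⊤  stable
  step 16. node 7  ⊔preds=⊤  new=⊤  stable

Least fixpoint reached:
  node 0: ⊤
  node 1: ⊤
  node 2: ⊤
  node 3: ⊤
  node 4: ⊤
  node 5: ⊤
  node 6: ⊤
  node 7: ⊤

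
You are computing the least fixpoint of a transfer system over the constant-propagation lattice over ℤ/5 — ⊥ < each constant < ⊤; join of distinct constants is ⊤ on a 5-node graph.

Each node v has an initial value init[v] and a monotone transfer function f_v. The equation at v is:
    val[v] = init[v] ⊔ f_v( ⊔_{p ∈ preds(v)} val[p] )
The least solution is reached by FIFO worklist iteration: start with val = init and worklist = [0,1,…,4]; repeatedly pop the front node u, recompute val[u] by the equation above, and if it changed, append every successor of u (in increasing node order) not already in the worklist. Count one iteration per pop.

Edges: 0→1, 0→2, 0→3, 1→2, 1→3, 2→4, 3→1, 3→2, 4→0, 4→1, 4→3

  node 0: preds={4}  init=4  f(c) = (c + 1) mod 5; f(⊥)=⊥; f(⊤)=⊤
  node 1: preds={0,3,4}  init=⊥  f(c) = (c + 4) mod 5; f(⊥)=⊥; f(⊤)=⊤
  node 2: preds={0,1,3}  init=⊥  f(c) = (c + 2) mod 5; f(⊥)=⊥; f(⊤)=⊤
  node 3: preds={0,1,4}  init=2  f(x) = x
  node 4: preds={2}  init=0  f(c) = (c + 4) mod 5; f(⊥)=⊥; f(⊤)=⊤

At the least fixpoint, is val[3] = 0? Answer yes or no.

no

Trace (9 dequeues):
  [1] u=0 | in 0 | out ⊤ | prev 4 | push {}
  [2] u=1 | in ⊤ | out ⊤ | prev ⊥ | push {}
  [3] u=2 | in ⊤ | out ⊤ | prev ⊥ | push {}
  [4] u=3 | in ⊤ | out ⊤ | prev 2 | push {1,2}
  [5] u=4 | in ⊤ | out ⊤ | prev 0 | push {0,3}
  [6] u=1 | in ⊤ | out ⊤ | ==
  [7] u=2 | in ⊤ | out ⊤ | ==
  [8] u=0 | in ⊤ | out ⊤ | ==
  [9] u=3 | in ⊤ | out ⊤ | ==

Converged values:
  [0] ⊤
  [1] ⊤
  [2] ⊤
  [3] ⊤
  [4] ⊤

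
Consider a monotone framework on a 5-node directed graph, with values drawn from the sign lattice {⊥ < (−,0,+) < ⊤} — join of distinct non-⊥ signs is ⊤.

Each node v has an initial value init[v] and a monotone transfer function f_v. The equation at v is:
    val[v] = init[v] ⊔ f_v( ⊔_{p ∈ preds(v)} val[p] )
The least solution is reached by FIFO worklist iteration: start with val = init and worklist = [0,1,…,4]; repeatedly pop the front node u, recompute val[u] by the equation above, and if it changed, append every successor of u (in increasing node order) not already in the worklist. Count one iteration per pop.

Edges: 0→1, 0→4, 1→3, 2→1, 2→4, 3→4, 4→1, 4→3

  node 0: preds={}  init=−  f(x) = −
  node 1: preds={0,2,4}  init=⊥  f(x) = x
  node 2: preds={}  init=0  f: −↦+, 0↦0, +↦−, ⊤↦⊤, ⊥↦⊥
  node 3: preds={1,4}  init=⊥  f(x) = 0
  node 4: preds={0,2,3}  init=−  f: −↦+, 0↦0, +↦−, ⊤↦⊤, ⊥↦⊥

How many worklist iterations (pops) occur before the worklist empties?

7

Worklist (7 pops):
  #1 pop 0: in=⊥ → − (no change)
  #2 pop 1: in=⊤ → ⊤ (was ⊥); enqueue []
  #3 pop 2: in=⊥ → 0 (no change)
  #4 pop 3: in=⊤ → 0 (was ⊥); enqueue []
  #5 pop 4: in=⊤ → ⊤ (was −); enqueue [1,3]
  #6 pop 1: in=⊤ → ⊤ (no change)
  #7 pop 3: in=⊤ → 0 (no change)

Fixpoint:
  val[0] = −
  val[1] = ⊤
  val[2] = 0
  val[3] = 0
  val[4] = ⊤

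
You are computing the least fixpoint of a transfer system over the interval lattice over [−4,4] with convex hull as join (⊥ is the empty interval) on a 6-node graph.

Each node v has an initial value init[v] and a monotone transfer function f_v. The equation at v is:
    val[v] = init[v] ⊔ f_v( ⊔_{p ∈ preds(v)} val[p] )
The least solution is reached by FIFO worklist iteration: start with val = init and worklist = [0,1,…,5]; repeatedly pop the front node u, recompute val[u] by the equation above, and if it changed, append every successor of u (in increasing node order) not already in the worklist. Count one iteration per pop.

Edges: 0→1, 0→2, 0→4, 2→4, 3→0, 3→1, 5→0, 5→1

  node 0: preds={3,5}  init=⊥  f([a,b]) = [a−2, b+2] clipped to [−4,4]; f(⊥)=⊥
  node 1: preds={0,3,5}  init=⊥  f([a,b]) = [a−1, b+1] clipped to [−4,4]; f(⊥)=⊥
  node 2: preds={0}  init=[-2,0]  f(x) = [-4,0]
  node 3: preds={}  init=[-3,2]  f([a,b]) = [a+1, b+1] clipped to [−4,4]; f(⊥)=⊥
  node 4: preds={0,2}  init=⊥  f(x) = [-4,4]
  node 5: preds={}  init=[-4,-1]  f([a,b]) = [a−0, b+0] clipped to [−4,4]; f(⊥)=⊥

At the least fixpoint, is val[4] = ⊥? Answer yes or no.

Worklist (6 pops):
  #1 pop 0: in=[-4,2] → [-4,4] (was ⊥); enqueue []
  #2 pop 1: in=[-4,4] → [-4,4] (was ⊥); enqueue []
  #3 pop 2: in=[-4,4] → [-4,0] (was [-2,0]); enqueue []
  #4 pop 3: in=⊥ → [-3,2] (no change)
  #5 pop 4: in=[-4,4] → [-4,4] (was ⊥); enqueue []
  #6 pop 5: in=⊥ → [-4,-1] (no change)

Fixpoint:
  val[0] = [-4,4]
  val[1] = [-4,4]
  val[2] = [-4,0]
  val[3] = [-3,2]
  val[4] = [-4,4]
  val[5] = [-4,-1]

no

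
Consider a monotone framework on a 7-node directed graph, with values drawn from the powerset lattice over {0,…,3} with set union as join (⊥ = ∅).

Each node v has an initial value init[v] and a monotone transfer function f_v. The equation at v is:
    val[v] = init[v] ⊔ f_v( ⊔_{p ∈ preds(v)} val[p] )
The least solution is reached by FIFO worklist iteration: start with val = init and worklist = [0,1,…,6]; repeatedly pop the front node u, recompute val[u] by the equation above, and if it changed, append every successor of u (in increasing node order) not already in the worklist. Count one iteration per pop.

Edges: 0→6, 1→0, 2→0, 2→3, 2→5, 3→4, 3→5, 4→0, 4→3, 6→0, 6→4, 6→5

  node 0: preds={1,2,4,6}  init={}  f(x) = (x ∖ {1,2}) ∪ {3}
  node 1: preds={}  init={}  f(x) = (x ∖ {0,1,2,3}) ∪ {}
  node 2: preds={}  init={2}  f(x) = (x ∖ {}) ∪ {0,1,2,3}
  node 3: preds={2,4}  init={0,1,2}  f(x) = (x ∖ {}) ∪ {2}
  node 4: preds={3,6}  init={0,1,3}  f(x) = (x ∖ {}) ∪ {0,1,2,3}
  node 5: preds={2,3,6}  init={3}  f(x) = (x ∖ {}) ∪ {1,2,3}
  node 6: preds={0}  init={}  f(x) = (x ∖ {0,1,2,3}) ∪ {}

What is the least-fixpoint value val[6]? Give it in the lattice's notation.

Trace (9 dequeues):
  [1] u=0 | in {0,1,2,3} | out {0,3} | prev {} | push {}
  [2] u=1 | in {} | out {} | ==
  [3] u=2 | in {} | out {0,1,2,3} | prev {2} | push {0}
  [4] u=3 | in {0,1,2,3} | out {0,1,2,3} | prev {0,1,2} | push {}
  [5] u=4 | in {0,1,2,3} | out {0,1,2,3} | prev {0,1,3} | push {3}
  [6] u=5 | in {0,1,2,3} | out {0,1,2,3} | prev {3} | push {}
  [7] u=6 | in {0,3} | out {} | ==
  [8] u=0 | in {0,1,2,3} | out {0,3} | ==
  [9] u=3 | in {0,1,2,3} | out {0,1,2,3} | ==

Converged values:
  [0] {0,3}
  [1] {}
  [2] {0,1,2,3}
  [3] {0,1,2,3}
  [4] {0,1,2,3}
  [5] {0,1,2,3}
  [6] {}

{}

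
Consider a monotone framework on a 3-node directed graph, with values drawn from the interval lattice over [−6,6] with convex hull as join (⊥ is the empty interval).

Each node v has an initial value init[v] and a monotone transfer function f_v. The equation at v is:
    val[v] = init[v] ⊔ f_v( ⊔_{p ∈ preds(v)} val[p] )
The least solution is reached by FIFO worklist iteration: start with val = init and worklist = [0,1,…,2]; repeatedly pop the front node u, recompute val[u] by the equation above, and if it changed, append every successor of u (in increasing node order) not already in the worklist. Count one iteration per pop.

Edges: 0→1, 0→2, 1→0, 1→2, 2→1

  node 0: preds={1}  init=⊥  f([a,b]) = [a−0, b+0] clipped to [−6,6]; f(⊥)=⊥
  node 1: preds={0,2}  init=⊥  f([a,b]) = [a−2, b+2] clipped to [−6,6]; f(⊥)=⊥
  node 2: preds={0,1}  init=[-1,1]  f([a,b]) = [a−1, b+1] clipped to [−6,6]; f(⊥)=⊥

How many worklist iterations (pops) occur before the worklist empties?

Iteration log — 9 steps:
  step 1. node 0  ⊔preds=⊥  new=⊥  stable
  step 2. node 1  ⊔preds=[-1,1]  new=[-3,3]  old=⊥  +wl: 0
  step 3. node 2  ⊔preds=[-3,3]  new=[-4,4]  old=[-1,1]  +wl: 1
  step 4. node 0  ⊔preds=[-3,3]  new=[-3,3]  old=⊥  +wl: 2
  step 5. node 1  ⊔preds=[-4,4]  new=[-6,6]  old=[-3,3]  +wl: 0
  step 6. node 2  ⊔preds=[-6,6]  new=[-6,6]  old=[-4,4]  +wl: 1
  step 7. node 0  ⊔preds=[-6,6]  new=[-6,6]  old=[-3,3]  +wl: 2
  step 8. node 1  ⊔preds=[-6,6]  new=[-6,6]  stable
  step 9. node 2  ⊔preds=[-6,6]  new=[-6,6]  stable

Least fixpoint reached:
  node 0: [-6,6]
  node 1: [-6,6]
  node 2: [-6,6]

9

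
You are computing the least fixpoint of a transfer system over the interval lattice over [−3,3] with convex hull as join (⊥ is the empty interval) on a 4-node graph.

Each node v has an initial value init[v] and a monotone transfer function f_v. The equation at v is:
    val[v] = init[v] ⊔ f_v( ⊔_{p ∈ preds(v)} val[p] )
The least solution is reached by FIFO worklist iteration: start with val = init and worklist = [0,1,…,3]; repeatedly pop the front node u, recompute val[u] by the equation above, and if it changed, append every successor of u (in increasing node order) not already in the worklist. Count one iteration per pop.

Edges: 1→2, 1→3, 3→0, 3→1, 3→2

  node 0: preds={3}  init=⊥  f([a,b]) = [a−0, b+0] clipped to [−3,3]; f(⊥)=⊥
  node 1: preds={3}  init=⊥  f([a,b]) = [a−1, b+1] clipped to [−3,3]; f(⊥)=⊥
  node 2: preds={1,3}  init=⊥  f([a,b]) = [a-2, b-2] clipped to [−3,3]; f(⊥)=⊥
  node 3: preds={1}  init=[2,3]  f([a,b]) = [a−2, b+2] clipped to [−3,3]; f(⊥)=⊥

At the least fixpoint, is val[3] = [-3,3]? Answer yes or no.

Iteration log — 12 steps:
  step 1. node 0  ⊔preds=[2,3]  new=[2,3]  old=⊥  +wl: 
  step 2. node 1  ⊔preds=[2,3]  new=[1,3]  old=⊥  +wl: 
  step 3. node 2  ⊔preds=[1,3]  new=[-1,1]  old=⊥  +wl: 
  step 4. node 3  ⊔preds=[1,3]  new=[-1,3]  old=[2,3]  +wl: 0,1,2
  step 5. node 0  ⊔preds=[-1,3]  new=[-1,3]  old=[2,3]  +wl: 
  step 6. node 1  ⊔preds=[-1,3]  new=[-2,3]  old=[1,3]  +wl: 3
  step 7. node 2  ⊔preds=[-2,3]  new=[-3,1]  old=[-1,1]  +wl: 
  step 8. node 3  ⊔preds=[-2,3]  new=[-3,3]  old=[-1,3]  +wl: 0,1,2
  step 9. node 0  ⊔preds=[-3,3]  new=[-3,3]  old=[-1,3]  +wl: 
  step 10. node 1  ⊔preds=[-3,3]  new=[-3,3]  old=[-2,3]  +wl: 3
  step 11. node 2  ⊔preds=[-3,3]  new=[-3,1]  stable
  step 12. node 3  ⊔preds=[-3,3]  new=[-3,3]  stable

Least fixpoint reached:
  node 0: [-3,3]
  node 1: [-3,3]
  node 2: [-3,1]
  node 3: [-3,3]

yes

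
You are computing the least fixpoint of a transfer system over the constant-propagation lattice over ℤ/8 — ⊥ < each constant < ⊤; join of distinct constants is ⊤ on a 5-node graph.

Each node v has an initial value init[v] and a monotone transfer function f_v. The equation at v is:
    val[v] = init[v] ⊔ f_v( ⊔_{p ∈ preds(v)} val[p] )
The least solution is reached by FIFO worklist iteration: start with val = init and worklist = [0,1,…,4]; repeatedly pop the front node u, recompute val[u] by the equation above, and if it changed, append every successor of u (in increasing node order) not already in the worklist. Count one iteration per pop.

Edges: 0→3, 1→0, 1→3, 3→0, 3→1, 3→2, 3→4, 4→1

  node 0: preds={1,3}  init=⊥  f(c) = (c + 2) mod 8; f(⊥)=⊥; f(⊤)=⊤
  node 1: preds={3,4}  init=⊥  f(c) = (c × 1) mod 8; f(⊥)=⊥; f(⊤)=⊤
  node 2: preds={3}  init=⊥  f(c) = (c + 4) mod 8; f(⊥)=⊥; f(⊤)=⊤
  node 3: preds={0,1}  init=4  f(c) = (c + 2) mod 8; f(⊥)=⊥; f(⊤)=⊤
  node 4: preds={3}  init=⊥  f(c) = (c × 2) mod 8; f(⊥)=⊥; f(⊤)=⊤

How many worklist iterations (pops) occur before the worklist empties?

Iteration log — 10 steps:
  step 1. node 0  ⊔preds=4  new=6  old=⊥  +wl: 
  step 2. node 1  ⊔preds=4  new=4  old=⊥  +wl: 0
  step 3. node 2  ⊔preds=4  new=0  old=⊥  +wl: 
  step 4. node 3  ⊔preds=⊤  new=⊤  old=4  +wl: 1,2
  step 5. node 4  ⊔preds=⊤  new=⊤  old=⊥  +wl: 
  step 6. node 0  ⊔preds=⊤  new=⊤  old=6  +wl: 3
  step 7. node 1  ⊔preds=⊤  new=⊤  old=4  +wl: 0
  step 8. node 2  ⊔preds=⊤  new=⊤  old=0  +wl: 
  step 9. node 3  ⊔preds=⊤  new=⊤  stable
  step 10. node 0  ⊔preds=⊤  new=⊤  stable

Least fixpoint reached:
  node 0: ⊤
  node 1: ⊤
  node 2: ⊤
  node 3: ⊤
  node 4: ⊤

10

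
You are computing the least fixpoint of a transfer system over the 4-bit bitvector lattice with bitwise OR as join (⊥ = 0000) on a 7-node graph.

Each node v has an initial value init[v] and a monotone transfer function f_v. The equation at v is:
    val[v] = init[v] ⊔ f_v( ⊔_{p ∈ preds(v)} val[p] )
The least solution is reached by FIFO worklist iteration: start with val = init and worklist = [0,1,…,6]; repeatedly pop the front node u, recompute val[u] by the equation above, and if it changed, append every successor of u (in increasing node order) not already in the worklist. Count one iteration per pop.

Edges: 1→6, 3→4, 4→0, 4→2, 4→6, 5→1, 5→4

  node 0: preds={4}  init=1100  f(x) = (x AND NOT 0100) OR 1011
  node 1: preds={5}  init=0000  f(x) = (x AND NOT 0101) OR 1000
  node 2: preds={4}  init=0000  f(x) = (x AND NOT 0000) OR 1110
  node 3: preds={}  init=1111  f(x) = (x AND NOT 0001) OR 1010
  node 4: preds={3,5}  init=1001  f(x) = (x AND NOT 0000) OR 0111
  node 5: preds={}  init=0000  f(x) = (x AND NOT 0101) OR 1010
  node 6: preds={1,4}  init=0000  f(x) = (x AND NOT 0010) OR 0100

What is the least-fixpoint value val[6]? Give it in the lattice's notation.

1101

Worklist (12 pops):
  #1 pop 0: in=1001 → 1111 (was 1100); enqueue []
  #2 pop 1: in=0000 → 1000 (was 0000); enqueue []
  #3 pop 2: in=1001 → 1111 (was 0000); enqueue []
  #4 pop 3: in=0000 → 1111 (no change)
  #5 pop 4: in=1111 → 1111 (was 1001); enqueue [0,2]
  #6 pop 5: in=0000 → 1010 (was 0000); enqueue [1,4]
  #7 pop 6: in=1111 → 1101 (was 0000); enqueue []
  #8 pop 0: in=1111 → 1111 (no change)
  #9 pop 2: in=1111 → 1111 (no change)
  #10 pop 1: in=1010 → 1010 (was 1000); enqueue [6]
  #11 pop 4: in=1111 → 1111 (no change)
  #12 pop 6: in=1111 → 1101 (no change)

Fixpoint:
  val[0] = 1111
  val[1] = 1010
  val[2] = 1111
  val[3] = 1111
  val[4] = 1111
  val[5] = 1010
  val[6] = 1101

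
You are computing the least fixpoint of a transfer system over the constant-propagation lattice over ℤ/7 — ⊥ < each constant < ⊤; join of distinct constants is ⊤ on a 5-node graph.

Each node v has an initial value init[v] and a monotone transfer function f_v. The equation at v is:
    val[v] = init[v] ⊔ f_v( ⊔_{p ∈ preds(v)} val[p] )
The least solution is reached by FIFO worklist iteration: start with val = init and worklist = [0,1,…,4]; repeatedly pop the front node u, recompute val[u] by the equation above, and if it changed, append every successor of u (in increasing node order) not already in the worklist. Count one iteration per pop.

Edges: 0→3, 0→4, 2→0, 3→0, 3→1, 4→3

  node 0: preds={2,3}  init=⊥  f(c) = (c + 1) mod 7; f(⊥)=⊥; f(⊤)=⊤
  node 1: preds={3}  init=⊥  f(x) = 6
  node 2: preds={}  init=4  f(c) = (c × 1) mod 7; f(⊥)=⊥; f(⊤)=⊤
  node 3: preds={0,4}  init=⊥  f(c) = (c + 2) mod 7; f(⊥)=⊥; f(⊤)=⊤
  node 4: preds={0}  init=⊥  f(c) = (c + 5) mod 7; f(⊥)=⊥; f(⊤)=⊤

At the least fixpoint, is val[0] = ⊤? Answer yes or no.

yes

Worklist (12 pops):
  #1 pop 0: in=4 → 5 (was ⊥); enqueue []
  #2 pop 1: in=⊥ → 6 (was ⊥); enqueue []
  #3 pop 2: in=⊥ → 4 (no change)
  #4 pop 3: in=5 → 0 (was ⊥); enqueue [0,1]
  #5 pop 4: in=5 → 3 (was ⊥); enqueue [3]
  #6 pop 0: in=⊤ → ⊤ (was 5); enqueue [4]
  #7 pop 1: in=0 → 6 (no change)
  #8 pop 3: in=⊤ → ⊤ (was 0); enqueue [0,1]
  #9 pop 4: in=⊤ → ⊤ (was 3); enqueue [3]
  #10 pop 0: in=⊤ → ⊤ (no change)
  #11 pop 1: in=⊤ → 6 (no change)
  #12 pop 3: in=⊤ → ⊤ (no change)

Fixpoint:
  val[0] = ⊤
  val[1] = 6
  val[2] = 4
  val[3] = ⊤
  val[4] = ⊤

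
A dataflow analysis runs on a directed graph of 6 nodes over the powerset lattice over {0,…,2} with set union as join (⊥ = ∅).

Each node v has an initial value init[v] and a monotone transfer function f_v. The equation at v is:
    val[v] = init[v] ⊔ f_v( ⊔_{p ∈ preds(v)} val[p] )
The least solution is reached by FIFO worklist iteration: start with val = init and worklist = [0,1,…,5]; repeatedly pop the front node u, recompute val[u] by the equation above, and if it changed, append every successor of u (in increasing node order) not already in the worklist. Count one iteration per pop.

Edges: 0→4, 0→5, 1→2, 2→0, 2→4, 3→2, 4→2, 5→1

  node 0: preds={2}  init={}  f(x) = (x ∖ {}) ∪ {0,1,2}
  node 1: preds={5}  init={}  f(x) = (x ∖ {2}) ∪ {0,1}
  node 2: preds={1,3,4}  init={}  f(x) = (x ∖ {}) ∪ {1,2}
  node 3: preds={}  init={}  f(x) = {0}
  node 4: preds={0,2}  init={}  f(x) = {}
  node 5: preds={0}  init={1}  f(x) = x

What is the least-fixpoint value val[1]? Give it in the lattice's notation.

Trace (9 dequeues):
  [1] u=0 | in {} | out {0,1,2} | prev {} | push {}
  [2] u=1 | in {1} | out {0,1} | prev {} | push {}
  [3] u=2 | in {0,1} | out {0,1,2} | prev {} | push {0}
  [4] u=3 | in {} | out {0} | prev {} | push {2}
  [5] u=4 | in {0,1,2} | out {} | ==
  [6] u=5 | in {0,1,2} | out {0,1,2} | prev {1} | push {1}
  [7] u=0 | in {0,1,2} | out {0,1,2} | ==
  [8] u=2 | in {0,1} | out {0,1,2} | ==
  [9] u=1 | in {0,1,2} | out {0,1} | ==

Converged values:
  [0] {0,1,2}
  [1] {0,1}
  [2] {0,1,2}
  [3] {0}
  [4] {}
  [5] {0,1,2}

{0,1}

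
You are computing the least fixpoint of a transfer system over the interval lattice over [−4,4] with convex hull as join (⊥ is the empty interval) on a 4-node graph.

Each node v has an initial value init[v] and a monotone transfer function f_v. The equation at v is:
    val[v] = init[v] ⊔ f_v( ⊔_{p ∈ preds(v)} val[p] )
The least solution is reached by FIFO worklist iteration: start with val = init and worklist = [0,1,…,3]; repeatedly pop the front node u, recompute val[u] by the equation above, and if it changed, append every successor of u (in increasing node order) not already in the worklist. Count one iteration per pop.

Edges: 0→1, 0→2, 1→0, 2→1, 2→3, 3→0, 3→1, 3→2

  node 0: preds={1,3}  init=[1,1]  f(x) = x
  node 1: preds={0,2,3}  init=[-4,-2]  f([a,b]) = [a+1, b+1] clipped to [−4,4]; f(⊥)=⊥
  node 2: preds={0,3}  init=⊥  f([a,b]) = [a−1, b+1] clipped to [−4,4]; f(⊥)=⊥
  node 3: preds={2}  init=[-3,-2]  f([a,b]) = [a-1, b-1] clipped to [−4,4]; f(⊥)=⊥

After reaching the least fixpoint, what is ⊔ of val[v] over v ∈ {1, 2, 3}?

[-4,4]

Trace (17 dequeues):
  [1] u=0 | in [-4,-2] | out [-4,1] | prev [1,1] | push {}
  [2] u=1 | in [-4,1] | out [-4,2] | prev [-4,-2] | push {0}
  [3] u=2 | in [-4,1] | out [-4,2] | prev ⊥ | push {1}
  [4] u=3 | in [-4,2] | out [-4,1] | prev [-3,-2] | push {2}
  [5] u=0 | in [-4,2] | out [-4,2] | prev [-4,1] | push {}
  [6] u=1 | in [-4,2] | out [-4,3] | prev [-4,2] | push {0}
  [7] u=2 | in [-4,2] | out [-4,3] | prev [-4,2] | push {1,3}
  [8] u=0 | in [-4,3] | out [-4,3] | prev [-4,2] | push {2}
  [9] u=1 | in [-4,3] | out [-4,4] | prev [-4,3] | push {0}
  [10] u=3 | in [-4,3] | out [-4,2] | prev [-4,1] | push {1}
  [11] u=2 | in [-4,3] | out [-4,4] | prev [-4,3] | push {3}
  [12] u=0 | in [-4,4] | out [-4,4] | prev [-4,3] | push {2}
  [13] u=1 | in [-4,4] | out [-4,4] | ==
  [14] u=3 | in [-4,4] | out [-4,3] | prev [-4,2] | push {0,1}
  [15] u=2 | in [-4,4] | out [-4,4] | ==
  [16] u=0 | in [-4,4] | out [-4,4] | ==
  [17] u=1 | in [-4,4] | out [-4,4] | ==

Converged values:
  [0] [-4,4]
  [1] [-4,4]
  [2] [-4,4]
  [3] [-4,3]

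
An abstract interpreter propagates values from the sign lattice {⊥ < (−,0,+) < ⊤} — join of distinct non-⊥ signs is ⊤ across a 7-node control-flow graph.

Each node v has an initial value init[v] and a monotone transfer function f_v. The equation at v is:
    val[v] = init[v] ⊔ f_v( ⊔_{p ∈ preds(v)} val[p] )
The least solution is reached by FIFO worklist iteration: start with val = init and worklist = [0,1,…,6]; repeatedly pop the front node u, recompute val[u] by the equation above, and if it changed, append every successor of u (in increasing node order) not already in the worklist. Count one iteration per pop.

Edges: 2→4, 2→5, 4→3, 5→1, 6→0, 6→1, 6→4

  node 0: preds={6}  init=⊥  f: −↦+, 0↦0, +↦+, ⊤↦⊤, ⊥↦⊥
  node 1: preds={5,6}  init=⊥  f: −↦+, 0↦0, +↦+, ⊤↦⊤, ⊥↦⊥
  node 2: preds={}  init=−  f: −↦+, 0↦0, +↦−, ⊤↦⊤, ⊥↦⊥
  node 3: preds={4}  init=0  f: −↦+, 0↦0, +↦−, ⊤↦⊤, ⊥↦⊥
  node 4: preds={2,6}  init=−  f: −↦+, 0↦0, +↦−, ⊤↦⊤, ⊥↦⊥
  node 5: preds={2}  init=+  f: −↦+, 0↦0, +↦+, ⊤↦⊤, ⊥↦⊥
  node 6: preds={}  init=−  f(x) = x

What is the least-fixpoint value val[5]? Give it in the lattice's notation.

+

Iteration log — 8 steps:
  step 1. node 0  ⊔preds=−  new=+  old=⊥  +wl: 
  step 2. node 1  ⊔preds=⊤  new=⊤  old=⊥  +wl: 
  step 3. node 2  ⊔preds=⊥  new=−  stable
  step 4. node 3  ⊔preds=−  new=⊤  old=0  +wl: 
  step 5. node 4  ⊔preds=−  new=⊤  old=−  +wl: 3
  step 6. node 5  ⊔preds=−  new=+  stable
  step 7. node 6  ⊔preds=⊥  new=−  stable
  step 8. node 3  ⊔preds=⊤  new=⊤  stable

Least fixpoint reached:
  node 0: +
  node 1: ⊤
  node 2: −
  node 3: ⊤
  node 4: ⊤
  node 5: +
  node 6: −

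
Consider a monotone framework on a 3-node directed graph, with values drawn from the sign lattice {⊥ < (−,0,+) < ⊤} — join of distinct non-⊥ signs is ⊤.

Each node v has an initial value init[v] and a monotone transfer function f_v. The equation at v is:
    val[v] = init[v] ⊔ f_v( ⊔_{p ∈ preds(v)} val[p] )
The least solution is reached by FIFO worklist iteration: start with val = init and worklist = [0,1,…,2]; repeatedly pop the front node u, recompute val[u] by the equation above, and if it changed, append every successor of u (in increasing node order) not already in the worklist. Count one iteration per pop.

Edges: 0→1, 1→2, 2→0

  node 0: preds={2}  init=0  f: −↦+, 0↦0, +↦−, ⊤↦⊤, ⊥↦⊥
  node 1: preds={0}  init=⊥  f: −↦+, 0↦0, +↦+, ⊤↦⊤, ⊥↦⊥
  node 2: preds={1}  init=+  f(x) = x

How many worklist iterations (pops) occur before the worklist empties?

4

Worklist (4 pops):
  #1 pop 0: in=+ → ⊤ (was 0); enqueue []
  #2 pop 1: in=⊤ → ⊤ (was ⊥); enqueue []
  #3 pop 2: in=⊤ → ⊤ (was +); enqueue [0]
  #4 pop 0: in=⊤ → ⊤ (no change)

Fixpoint:
  val[0] = ⊤
  val[1] = ⊤
  val[2] = ⊤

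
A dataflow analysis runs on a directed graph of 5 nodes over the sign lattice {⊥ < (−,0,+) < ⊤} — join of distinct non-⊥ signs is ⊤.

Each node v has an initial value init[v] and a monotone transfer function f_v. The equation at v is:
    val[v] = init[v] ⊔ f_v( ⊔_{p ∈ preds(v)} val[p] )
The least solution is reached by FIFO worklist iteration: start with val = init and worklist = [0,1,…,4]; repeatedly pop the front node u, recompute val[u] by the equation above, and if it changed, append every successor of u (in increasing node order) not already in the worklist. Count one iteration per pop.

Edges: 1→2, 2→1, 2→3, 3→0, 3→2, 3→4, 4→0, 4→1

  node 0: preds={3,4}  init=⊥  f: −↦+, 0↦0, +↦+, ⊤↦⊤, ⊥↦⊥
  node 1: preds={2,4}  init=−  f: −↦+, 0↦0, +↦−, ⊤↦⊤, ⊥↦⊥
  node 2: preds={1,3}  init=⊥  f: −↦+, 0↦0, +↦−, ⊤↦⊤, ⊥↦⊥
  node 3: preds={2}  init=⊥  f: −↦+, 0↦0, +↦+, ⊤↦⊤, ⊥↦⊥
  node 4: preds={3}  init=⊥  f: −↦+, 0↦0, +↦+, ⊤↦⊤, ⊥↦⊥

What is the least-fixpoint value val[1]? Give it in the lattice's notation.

Worklist (15 pops):
  #1 pop 0: in=⊥ → ⊥ (no change)
  #2 pop 1: in=⊥ → − (no change)
  #3 pop 2: in=− → + (was ⊥); enqueue [1]
  #4 pop 3: in=+ → + (was ⊥); enqueue [0,2]
  #5 pop 4: in=+ → + (was ⊥); enqueue []
  #6 pop 1: in=+ → − (no change)
  #7 pop 0: in=+ → + (was ⊥); enqueue []
  #8 pop 2: in=⊤ → ⊤ (was +); enqueue [1,3]
  #9 pop 1: in=⊤ → ⊤ (was −); enqueue [2]
  #10 pop 3: in=⊤ → ⊤ (was +); enqueue [0,4]
  #11 pop 2: in=⊤ → ⊤ (no change)
  #12 pop 0: in=⊤ → ⊤ (was +); enqueue []
  #13 pop 4: in=⊤ → ⊤ (was +); enqueue [0,1]
  #14 pop 0: in=⊤ → ⊤ (no change)
  #15 pop 1: in=⊤ → ⊤ (no change)

Fixpoint:
  val[0] = ⊤
  val[1] = ⊤
  val[2] = ⊤
  val[3] = ⊤
  val[4] = ⊤

⊤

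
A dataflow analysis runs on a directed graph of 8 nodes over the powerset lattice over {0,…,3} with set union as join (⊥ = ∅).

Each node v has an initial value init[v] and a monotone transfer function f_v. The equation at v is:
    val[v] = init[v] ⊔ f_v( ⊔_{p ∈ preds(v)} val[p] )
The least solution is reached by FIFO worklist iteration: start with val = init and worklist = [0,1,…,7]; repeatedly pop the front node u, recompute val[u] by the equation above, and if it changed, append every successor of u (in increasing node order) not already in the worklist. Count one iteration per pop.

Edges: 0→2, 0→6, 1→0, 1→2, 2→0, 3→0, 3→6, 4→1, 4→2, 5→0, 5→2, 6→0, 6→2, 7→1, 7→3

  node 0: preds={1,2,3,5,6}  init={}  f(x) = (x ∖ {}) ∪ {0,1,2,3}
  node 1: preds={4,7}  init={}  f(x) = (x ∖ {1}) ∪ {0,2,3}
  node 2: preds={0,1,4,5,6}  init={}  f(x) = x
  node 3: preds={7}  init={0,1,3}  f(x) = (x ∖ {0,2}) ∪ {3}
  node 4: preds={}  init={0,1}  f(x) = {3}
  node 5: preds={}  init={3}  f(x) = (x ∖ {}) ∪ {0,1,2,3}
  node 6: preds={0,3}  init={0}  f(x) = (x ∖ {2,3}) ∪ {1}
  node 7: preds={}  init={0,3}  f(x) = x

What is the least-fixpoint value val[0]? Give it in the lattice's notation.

Iteration log — 11 steps:
  step 1. node 0  ⊔preds={0,1,3}  new={0,1,2,3}  old={}  +wl: 
  step 2. node 1  ⊔preds={0,1,3}  new={0,2,3}  old={}  +wl: 0
  step 3. node 2  ⊔preds={0,1,2,3}  new={0,1,2,3}  old={}  +wl: 
  step 4. node 3  ⊔preds={0,3}  new={0,1,3}  stable
  step 5. node 4  ⊔preds={}  new={0,1,3}  old={0,1}  +wl: 1,2
  step 6. node 5  ⊔preds={}  new={0,1,2,3}  old={3}  +wl: 
  step 7. node 6  ⊔preds={0,1,2,3}  new={0,1}  old={0}  +wl: 
  step 8. node 7  ⊔preds={}  new={0,3}  stable
  step 9. node 0  ⊔preds={0,1,2,3}  new={0,1,2,3}  stable
  step 10. node 1  ⊔preds={0,1,3}  new={0,2,3}  stable
  step 11. node 2  ⊔preds={0,1,2,3}  new={0,1,2,3}  stable

Least fixpoint reached:
  node 0: {0,1,2,3}
  node 1: {0,2,3}
  node 2: {0,1,2,3}
  node 3: {0,1,3}
  node 4: {0,1,3}
  node 5: {0,1,2,3}
  node 6: {0,1}
  node 7: {0,3}

{0,1,2,3}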